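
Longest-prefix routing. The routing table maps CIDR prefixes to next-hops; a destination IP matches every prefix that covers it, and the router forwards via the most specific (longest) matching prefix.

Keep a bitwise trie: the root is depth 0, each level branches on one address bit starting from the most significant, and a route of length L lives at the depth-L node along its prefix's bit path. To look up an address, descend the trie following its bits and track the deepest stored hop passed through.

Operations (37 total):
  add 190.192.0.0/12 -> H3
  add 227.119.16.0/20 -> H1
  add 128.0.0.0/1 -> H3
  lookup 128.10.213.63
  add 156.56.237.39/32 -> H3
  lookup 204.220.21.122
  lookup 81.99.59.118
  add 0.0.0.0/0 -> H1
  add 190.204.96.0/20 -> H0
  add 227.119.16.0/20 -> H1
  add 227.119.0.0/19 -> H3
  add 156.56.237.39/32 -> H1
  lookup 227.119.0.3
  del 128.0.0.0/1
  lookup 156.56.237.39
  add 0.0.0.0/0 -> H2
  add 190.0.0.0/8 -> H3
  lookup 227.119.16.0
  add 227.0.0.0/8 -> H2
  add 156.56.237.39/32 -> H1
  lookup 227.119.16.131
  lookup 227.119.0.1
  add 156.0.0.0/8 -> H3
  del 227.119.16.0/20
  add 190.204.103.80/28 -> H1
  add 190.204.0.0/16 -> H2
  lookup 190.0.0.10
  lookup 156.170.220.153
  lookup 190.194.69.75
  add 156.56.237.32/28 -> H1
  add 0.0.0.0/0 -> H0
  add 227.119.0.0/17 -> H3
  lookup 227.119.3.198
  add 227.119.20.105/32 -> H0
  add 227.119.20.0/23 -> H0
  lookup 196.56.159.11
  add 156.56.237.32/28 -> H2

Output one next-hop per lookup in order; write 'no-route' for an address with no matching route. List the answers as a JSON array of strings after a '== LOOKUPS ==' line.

Process each operation:
  add 190.192.0.0/12 -> H3 at depth 12
  add 227.119.16.0/20 -> H1 at depth 20
  add 128.0.0.0/1 -> H3 at depth 1
  Q 128.10.213.63: descend 10 ; hops seen [H3] ; pick H3
  add 156.56.237.39/32 -> H3 at depth 32
  Q 204.220.21.122: descend 11 ; hops seen [H3] ; pick H3
  Q 81.99.59.118: descend ε ; hops seen [∅] ; pick no-route
  add 0.0.0.0/0 -> H1 at depth 0
  add 190.204.96.0/20 -> H0 at depth 20
  add 227.119.16.0/20 -> H1 at depth 20
  add 227.119.0.0/19 -> H3 at depth 19
  add 156.56.237.39/32 -> H1 at depth 32
  Q 227.119.0.3: descend 1110001101110111000 ; hops seen [H1,H3,H3] ; pick H3
  - 128.0.0.0/1 clear@1
  Q 156.56.237.39: descend 10011100001110001110110100100111 ; hops seen [H1,H1] ; pick H1
  add 0.0.0.0/0 -> H2 at depth 0
  add 190.0.0.0/8 -> H3 at depth 8
  Q 227.119.16.0: descend 11100011011101110001 ; hops seen [H2,H3,H1] ; pick H1
  add 227.0.0.0/8 -> H2 at depth 8
  add 156.56.237.39/32 -> H1 at depth 32
  Q 227.119.16.131: descend 11100011011101110001 ; hops seen [H2,H2,H3,H1] ; pick H1
  Q 227.119.0.1: descend 1110001101110111000 ; hops seen [H2,H2,H3] ; pick H3
  add 156.0.0.0/8 -> H3 at depth 8
  - 227.119.16.0/20 clear@20
  add 190.204.103.80/28 -> H1 at depth 28
  add 190.204.0.0/16 -> H2 at depth 16
  Q 190.0.0.10: descend 10111110 ; hops seen [H2,H3] ; pick H3
  Q 156.170.220.153: descend 10011100 ; hops seen [H2,H3] ; pick H3
  Q 190.194.69.75: descend 101111101100 ; hops seen [H2,H3,H3] ; pick H3
  add 156.56.237.32/28 -> H1 at depth 28
  add 0.0.0.0/0 -> H0 at depth 0
  add 227.119.0.0/17 -> H3 at depth 17
  Q 227.119.3.198: descend 1110001101110111000 ; hops seen [H0,H2,H3,H3] ; pick H3
  add 227.119.20.105/32 -> H0 at depth 32
  add 227.119.20.0/23 -> H0 at depth 23
  Q 196.56.159.11: descend 11 ; hops seen [H0] ; pick H0
  add 156.56.237.32/28 -> H2 at depth 28

== LOOKUPS ==
["H3","H3","no-route","H3","H1","H1","H1","H3","H3","H3","H3","H3","H0"]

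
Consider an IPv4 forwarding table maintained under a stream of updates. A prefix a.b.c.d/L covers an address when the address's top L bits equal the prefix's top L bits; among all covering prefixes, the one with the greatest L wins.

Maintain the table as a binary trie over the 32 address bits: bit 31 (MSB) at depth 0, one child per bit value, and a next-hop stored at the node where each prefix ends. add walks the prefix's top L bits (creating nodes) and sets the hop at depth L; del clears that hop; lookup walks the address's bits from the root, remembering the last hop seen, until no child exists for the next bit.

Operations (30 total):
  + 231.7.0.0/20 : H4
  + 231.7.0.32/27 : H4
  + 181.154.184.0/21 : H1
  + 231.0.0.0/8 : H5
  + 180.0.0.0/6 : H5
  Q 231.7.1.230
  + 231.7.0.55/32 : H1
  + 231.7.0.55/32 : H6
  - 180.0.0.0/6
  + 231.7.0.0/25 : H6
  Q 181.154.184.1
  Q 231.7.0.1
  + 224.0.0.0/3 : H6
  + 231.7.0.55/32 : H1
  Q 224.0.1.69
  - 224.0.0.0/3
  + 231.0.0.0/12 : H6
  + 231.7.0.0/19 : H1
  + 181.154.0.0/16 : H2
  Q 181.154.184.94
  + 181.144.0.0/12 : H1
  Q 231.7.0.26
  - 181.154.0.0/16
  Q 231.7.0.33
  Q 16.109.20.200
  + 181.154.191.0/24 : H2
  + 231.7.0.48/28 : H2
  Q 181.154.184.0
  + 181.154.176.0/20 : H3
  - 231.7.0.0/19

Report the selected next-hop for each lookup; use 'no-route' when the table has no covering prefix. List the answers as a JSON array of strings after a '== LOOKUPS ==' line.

Trace:
  + 231.7.0.0/20 (H4) depth=20
  + 231.7.0.32/27 (H4) depth=27
  + 181.154.184.0/21 (H1) depth=21
  + 231.0.0.0/8 (H5) depth=8
  + 180.0.0.0/6 (H5) depth=6
  ? 231.7.1.230  path d0:-→d1:-→d2:-→d3:-→d4:-→d5:-→d6:-→d7:-→d8:H5→d9:-→d10:-→d11:-→d12:-→d13:-→d14:-→d15:-→d16:-→d17:-→d18:-→d19:-→d20:H4→d21:-→d22:-→d23:-  best=H4
  + 231.7.0.55/32 (H1) depth=32
  + 231.7.0.55/32 (H6) depth=32
  - 180.0.0.0/6 clear@6
  + 231.7.0.0/25 (H6) depth=25
  ? 181.154.184.1  path d0:-→d1:-→d2:-→d3:-→d4:-→d5:-→d6:-→d7:-→d8:-→d9:-→d10:-→d11:-→d12:-→d13:-→d14:-→d15:-→d16:-→d17:-→d18:-→d19:-→d20:-→d21:H1  best=H1
  ? 231.7.0.1  path d0:-→d1:-→d2:-→d3:-→d4:-→d5:-→d6:-→d7:-→d8:H5→d9:-→d10:-→d11:-→d12:-→d13:-→d14:-→d15:-→d16:-→d17:-→d18:-→d19:-→d20:H4→d21:-→d22:-→d23:-→d24:-→d25:H6→d26:-  best=H6
  + 224.0.0.0/3 (H6) depth=3
  + 231.7.0.55/32 (H1) depth=32
  ? 224.0.1.69  path d0:-→d1:-→d2:-→d3:H6→d4:-→d5:-  best=H6
  - 224.0.0.0/3 clear@3
  + 231.0.0.0/12 (H6) depth=12
  + 231.7.0.0/19 (H1) depth=19
  + 181.154.0.0/16 (H2) depth=16
  ? 181.154.184.94  path d0:-→d1:-→d2:-→d3:-→d4:-→d5:-→d6:-→d7:-→d8:-→d9:-→d10:-→d11:-→d12:-→d13:-→d14:-→d15:-→d16:H2→d17:-→d18:-→d19:-→d20:-→d21:H1  best=H1
  + 181.144.0.0/12 (H1) depth=12
  ? 231.7.0.26  path d0:-→d1:-→d2:-→d3:-→d4:-→d5:-→d6:-→d7:-→d8:H5→d9:-→d10:-→d11:-→d12:H6→d13:-→d14:-→d15:-→d16:-→d17:-→d18:-→d19:H1→d20:H4→d21:-→d22:-→d23:-→d24:-→d25:H6→d26:-  best=H6
  - 181.154.0.0/16 clear@16
  ? 231.7.0.33  path d0:-→d1:-→d2:-→d3:-→d4:-→d5:-→d6:-→d7:-→d8:H5→d9:-→d10:-→d11:-→d12:H6→d13:-→d14:-→d15:-→d16:-→d17:-→d18:-→d19:H1→d20:H4→d21:-→d22:-→d23:-→d24:-→d25:H6→d26:-→d27:H4  best=H4
  ? 16.109.20.200  path d0:-  best=no-route
  + 181.154.191.0/24 (H2) depth=24
  + 231.7.0.48/28 (H2) depth=28
  ? 181.154.184.0  path d0:-→d1:-→d2:-→d3:-→d4:-→d5:-→d6:-→d7:-→d8:-→d9:-→d10:-→d11:-→d12:H1→d13:-→d14:-→d15:-→d16:-→d17:-→d18:-→d19:-→d20:-→d21:H1  best=H1
  + 181.154.176.0/20 (H3) depth=20
  - 231.7.0.0/19 clear@19

== LOOKUPS ==
["H4","H1","H6","H6","H1","H6","H4","no-route","H1"]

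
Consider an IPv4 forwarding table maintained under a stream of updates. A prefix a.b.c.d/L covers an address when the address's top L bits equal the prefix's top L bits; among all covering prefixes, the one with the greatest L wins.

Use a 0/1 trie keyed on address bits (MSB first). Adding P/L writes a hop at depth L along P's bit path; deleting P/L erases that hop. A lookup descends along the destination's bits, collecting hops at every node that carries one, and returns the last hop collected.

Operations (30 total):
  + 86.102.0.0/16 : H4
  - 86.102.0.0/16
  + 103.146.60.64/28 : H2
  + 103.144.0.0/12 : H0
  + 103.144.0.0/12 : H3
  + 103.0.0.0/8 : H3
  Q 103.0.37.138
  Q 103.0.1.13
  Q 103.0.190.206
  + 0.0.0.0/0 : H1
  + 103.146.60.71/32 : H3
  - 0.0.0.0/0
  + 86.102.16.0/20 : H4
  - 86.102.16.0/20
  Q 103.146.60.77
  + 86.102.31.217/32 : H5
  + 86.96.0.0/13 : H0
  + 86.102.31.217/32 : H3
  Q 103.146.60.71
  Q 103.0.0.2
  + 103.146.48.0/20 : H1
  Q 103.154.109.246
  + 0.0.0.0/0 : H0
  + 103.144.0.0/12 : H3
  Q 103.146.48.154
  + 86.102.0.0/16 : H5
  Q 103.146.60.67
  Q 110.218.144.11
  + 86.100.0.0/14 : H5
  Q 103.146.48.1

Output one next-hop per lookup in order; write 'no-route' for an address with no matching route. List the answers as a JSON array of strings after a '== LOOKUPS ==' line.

Process each operation:
  + 86.102.0.0/16 (H4) depth=16
  - 86.102.0.0/16 clear@16
  + 103.146.60.64/28 (H2) depth=28
  + 103.144.0.0/12 (H0) depth=12
  + 103.144.0.0/12 (H3) depth=12
  + 103.0.0.0/8 (H3) depth=8
  ? 103.0.37.138  path d0:-→d1:-→d2:-→d3:-→d4:-→d5:-→d6:-→d7:-→d8:H3  best=H3
  ? 103.0.1.13  path d0:-→d1:-→d2:-→d3:-→d4:-→d5:-→d6:-→d7:-→d8:H3  best=H3
  ? 103.0.190.206  path d0:-→d1:-→d2:-→d3:-→d4:-→d5:-→d6:-→d7:-→d8:H3  best=H3
  + 0.0.0.0/0 (H1) depth=0
  + 103.146.60.71/32 (H3) depth=32
  - 0.0.0.0/0 clear@0
  + 86.102.16.0/20 (H4) depth=20
  - 86.102.16.0/20 clear@20
  ? 103.146.60.77  path d0:-→d1:-→d2:-→d3:-→d4:-→d5:-→d6:-→d7:-→d8:H3→d9:-→d10:-→d11:-→d12:H3→d13:-→d14:-→d15:-→d16:-→d17:-→d18:-→d19:-→d20:-→d21:-→d22:-→d23:-→d24:-→d25:-→d26:-→d27:-→d28:H2  best=H2
  + 86.102.31.217/32 (H5) depth=32
  + 86.96.0.0/13 (H0) depth=13
  + 86.102.31.217/32 (H3) depth=32
  ? 103.146.60.71  path d0:-→d1:-→d2:-→d3:-→d4:-→d5:-→d6:-→d7:-→d8:H3→d9:-→d10:-→d11:-→d12:H3→d13:-→d14:-→d15:-→d16:-→d17:-→d18:-→d19:-→d20:-→d21:-→d22:-→d23:-→d24:-→d25:-→d26:-→d27:-→d28:H2→d29:-→d30:-→d31:-→d32:H3  best=H3
  ? 103.0.0.2  path d0:-→d1:-→d2:-→d3:-→d4:-→d5:-→d6:-→d7:-→d8:H3  best=H3
  + 103.146.48.0/20 (H1) depth=20
  ? 103.154.109.246  path d0:-→d1:-→d2:-→d3:-→d4:-→d5:-→d6:-→d7:-→d8:H3→d9:-→d10:-→d11:-→d12:H3  best=H3
  + 0.0.0.0/0 (H0) depth=0
  + 103.144.0.0/12 (H3) depth=12
  ? 103.146.48.154  path d0:H0→d1:-→d2:-→d3:-→d4:-→d5:-→d6:-→d7:-→d8:H3→d9:-→d10:-→d11:-→d12:H3→d13:-→d14:-→d15:-→d16:-→d17:-→d18:-→d19:-→d20:H1  best=H1
  + 86.102.0.0/16 (H5) depth=16
  ? 103.146.60.67  path d0:H0→d1:-→d2:-→d3:-→d4:-→d5:-→d6:-→d7:-→d8:H3→d9:-→d10:-→d11:-→d12:H3→d13:-→d14:-→d15:-→d16:-→d17:-→d18:-→d19:-→d20:H1→d21:-→d22:-→d23:-→d24:-→d25:-→d26:-→d27:-→d28:H2→d29:-  best=H2
  ? 110.218.144.11  path d0:H0→d1:-→d2:-→d3:-→d4:-  best=H0
  + 86.100.0.0/14 (H5) depth=14
  ? 103.146.48.1  path d0:H0→d1:-→d2:-→d3:-→d4:-→d5:-→d6:-→d7:-→d8:H3→d9:-→d10:-→d11:-→d12:H3→d13:-→d14:-→d15:-→d16:-→d17:-→d18:-→d19:-→d20:H1  best=H1

== LOOKUPS ==
["H3","H3","H3","H2","H3","H3","H3","H1","H2","H0","H1"]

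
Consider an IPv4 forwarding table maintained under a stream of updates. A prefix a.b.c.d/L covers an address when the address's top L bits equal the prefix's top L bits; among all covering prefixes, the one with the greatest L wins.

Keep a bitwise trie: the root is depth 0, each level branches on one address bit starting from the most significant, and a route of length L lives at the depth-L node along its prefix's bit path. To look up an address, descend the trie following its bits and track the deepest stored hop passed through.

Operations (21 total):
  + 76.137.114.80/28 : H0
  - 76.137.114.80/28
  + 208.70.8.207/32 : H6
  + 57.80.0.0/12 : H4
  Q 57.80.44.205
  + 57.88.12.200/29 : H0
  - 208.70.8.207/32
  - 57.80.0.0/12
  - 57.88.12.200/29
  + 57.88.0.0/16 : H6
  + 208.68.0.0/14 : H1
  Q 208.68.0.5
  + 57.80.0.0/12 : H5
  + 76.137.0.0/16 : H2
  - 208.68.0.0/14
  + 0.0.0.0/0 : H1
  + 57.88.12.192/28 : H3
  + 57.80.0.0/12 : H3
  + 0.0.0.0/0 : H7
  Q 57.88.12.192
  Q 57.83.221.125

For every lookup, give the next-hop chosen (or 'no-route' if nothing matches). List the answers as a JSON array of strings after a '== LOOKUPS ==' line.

Process each operation:
  add 76.137.114.80/28 -> H0 at depth 28
  - 76.137.114.80/28 clear@28
  add 208.70.8.207/32 -> H6 at depth 32
  add 57.80.0.0/12 -> H4 at depth 12
  lookup 57.80.44.205: bits 001110010101 walk d0:-→d1:-→d2:-→d3:-→d4:-→d5:-→d6:-→d7:-→d8:-→d9:-→d10:-→d11:-→d12:H4 -> H4
  add 57.88.12.200/29 -> H0 at depth 29
  - 208.70.8.207/32 clear@32
  - 57.80.0.0/12 clear@12
  - 57.88.12.200/29 clear@29
  add 57.88.0.0/16 -> H6 at depth 16
  add 208.68.0.0/14 -> H1 at depth 14
  lookup 208.68.0.5: bits 11010000010001 walk d0:-→d1:-→d2:-→d3:-→d4:-→d5:-→d6:-→d7:-→d8:-→d9:-→d10:-→d11:-→d12:-→d13:-→d14:H1 -> H1
  add 57.80.0.0/12 -> H5 at depth 12
  add 76.137.0.0/16 -> H2 at depth 16
  - 208.68.0.0/14 clear@14
  add 0.0.0.0/0 -> H1 at depth 0
  add 57.88.12.192/28 -> H3 at depth 28
  add 57.80.0.0/12 -> H3 at depth 12
  add 0.0.0.0/0 -> H7 at depth 0
  lookup 57.88.12.192: bits 0011100101011000000011001100 walk d0:H7→d1:-→d2:-→d3:-→d4:-→d5:-→d6:-→d7:-→d8:-→d9:-→d10:-→d11:-→d12:H3→d13:-→d14:-→d15:-→d16:H6→d17:-→d18:-→d19:-→d20:-→d21:-→d22:-→d23:-→d24:-→d25:-→d26:-→d27:-→d28:H3 -> H3
  lookup 57.83.221.125: bits 001110010101 walk d0:H7→d1:-→d2:-→d3:-→d4:-→d5:-→d6:-→d7:-→d8:-→d9:-→d10:-→d11:-→d12:H3 -> H3

== LOOKUPS ==
["H4","H1","H3","H3"]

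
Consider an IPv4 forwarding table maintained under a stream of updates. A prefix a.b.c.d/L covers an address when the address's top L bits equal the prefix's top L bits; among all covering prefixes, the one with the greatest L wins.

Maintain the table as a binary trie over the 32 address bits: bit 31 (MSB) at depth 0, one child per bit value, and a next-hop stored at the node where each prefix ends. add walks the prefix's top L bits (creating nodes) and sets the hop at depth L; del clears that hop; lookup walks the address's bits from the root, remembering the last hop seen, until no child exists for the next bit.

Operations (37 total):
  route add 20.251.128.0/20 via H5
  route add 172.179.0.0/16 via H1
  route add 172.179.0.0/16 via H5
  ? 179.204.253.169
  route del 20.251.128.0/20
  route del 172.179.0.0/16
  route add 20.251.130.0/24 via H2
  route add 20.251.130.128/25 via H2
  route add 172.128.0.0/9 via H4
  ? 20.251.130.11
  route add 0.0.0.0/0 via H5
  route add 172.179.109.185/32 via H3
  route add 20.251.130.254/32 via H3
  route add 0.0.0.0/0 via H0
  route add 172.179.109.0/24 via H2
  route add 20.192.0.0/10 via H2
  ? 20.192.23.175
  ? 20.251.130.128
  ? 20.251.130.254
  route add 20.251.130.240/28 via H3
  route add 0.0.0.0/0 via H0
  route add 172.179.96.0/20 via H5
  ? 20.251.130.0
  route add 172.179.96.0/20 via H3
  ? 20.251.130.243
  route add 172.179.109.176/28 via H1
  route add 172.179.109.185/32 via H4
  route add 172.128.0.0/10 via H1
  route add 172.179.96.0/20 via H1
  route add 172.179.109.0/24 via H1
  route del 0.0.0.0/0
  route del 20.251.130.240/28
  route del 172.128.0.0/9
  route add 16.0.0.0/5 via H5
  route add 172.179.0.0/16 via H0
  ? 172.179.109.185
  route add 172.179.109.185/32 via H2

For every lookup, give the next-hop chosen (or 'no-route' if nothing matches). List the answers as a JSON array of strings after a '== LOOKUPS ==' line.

Apply in order:
  add 20.251.128.0/20 -> H5 at depth 20
  add 172.179.0.0/16 -> H1 at depth 16
  add 172.179.0.0/16 -> H5 at depth 16
  lookup 179.204.253.169: bits 101 walk d0:-→d1:-→d2:-→d3:- -> no-route
  - 20.251.128.0/20 clear@20
  - 172.179.0.0/16 clear@16
  add 20.251.130.0/24 -> H2 at depth 24
  add 20.251.130.128/25 -> H2 at depth 25
  add 172.128.0.0/9 -> H4 at depth 9
  lookup 20.251.130.11: bits 000101001111101110000010 walk d0:-→d1:-→d2:-→d3:-→d4:-→d5:-→d6:-→d7:-→d8:-→d9:-→d10:-→d11:-→d12:-→d13:-→d14:-→d15:-→d16:-→d17:-→d18:-→d19:-→d20:-→d21:-→d22:-→d23:-→d24:H2 -> H2
  add 0.0.0.0/0 -> H5 at depth 0
  add 172.179.109.185/32 -> H3 at depth 32
  add 20.251.130.254/32 -> H3 at depth 32
  add 0.0.0.0/0 -> H0 at depth 0
  add 172.179.109.0/24 -> H2 at depth 24
  add 20.192.0.0/10 -> H2 at depth 10
  lookup 20.192.23.175: bits 0001010011 walk d0:H0→d1:-→d2:-→d3:-→d4:-→d5:-→d6:-→d7:-→d8:-→d9:-→d10:H2 -> H2
  lookup 20.251.130.128: bits 0001010011111011100000101 walk d0:H0→d1:-→d2:-→d3:-→d4:-→d5:-→d6:-→d7:-→d8:-→d9:-→d10:H2→d11:-→d12:-→d13:-→d14:-→d15:-→d16:-→d17:-→d18:-→d19:-→d20:-→d21:-→d22:-→d23:-→d24:H2→d25:H2 -> H2
  lookup 20.251.130.254: bits 00010100111110111000001011111110 walk d0:H0→d1:-→d2:-→d3:-→d4:-→d5:-→d6:-→d7:-→d8:-→d9:-→d10:H2→d11:-→d12:-→d13:-→d14:-→d15:-→d16:-→d17:-→d18:-→d19:-→d20:-→d21:-→d22:-→d23:-→d24:H2→d25:H2→d26:-→d27:-→d28:-→d29:-→d30:-→d31:-→d32:H3 -> H3
  add 20.251.130.240/28 -> H3 at depth 28
  add 0.0.0.0/0 -> H0 at depth 0
  add 172.179.96.0/20 -> H5 at depth 20
  lookup 20.251.130.0: bits 000101001111101110000010 walk d0:H0→d1:-→d2:-→d3:-→d4:-→d5:-→d6:-→d7:-→d8:-→d9:-→d10:H2→d11:-→d12:-→d13:-→d14:-→d15:-→d16:-→d17:-→d18:-→d19:-→d20:-→d21:-→d22:-→d23:-→d24:H2 -> H2
  add 172.179.96.0/20 -> H3 at depth 20
  lookup 20.251.130.243: bits 0001010011111011100000101111 walk d0:H0→d1:-→d2:-→d3:-→d4:-→d5:-→d6:-→d7:-→d8:-→d9:-→d10:H2→d11:-→d12:-→d13:-→d14:-→d15:-→d16:-→d17:-→d18:-→d19:-→d20:-→d21:-→d22:-→d23:-→d24:H2→d25:H2→d26:-→d27:-→d28:H3 -> H3
  add 172.179.109.176/28 -> H1 at depth 28
  add 172.179.109.185/32 -> H4 at depth 32
  add 172.128.0.0/10 -> H1 at depth 10
  add 172.179.96.0/20 -> H1 at depth 20
  add 172.179.109.0/24 -> H1 at depth 24
  - 0.0.0.0/0 clear@0
  - 20.251.130.240/28 clear@28
  - 172.128.0.0/9 clear@9
  add 16.0.0.0/5 -> H5 at depth 5
  add 172.179.0.0/16 -> H0 at depth 16
  lookup 172.179.109.185: bits 10101100101100110110110110111001 walk d0:-→d1:-→d2:-→d3:-→d4:-→d5:-→d6:-→d7:-→d8:-→d9:-→d10:H1→d11:-→d12:-→d13:-→d14:-→d15:-→d16:H0→d17:-→d18:-→d19:-→d20:H1→d21:-→d22:-→d23:-→d24:H1→d25:-→d26:-→d27:-→d28:H1→d29:-→d30:-→d31:-→d32:H4 -> H4
  add 172.179.109.185/32 -> H2 at depth 32

== LOOKUPS ==
["no-route","H2","H2","H2","H3","H2","H3","H4"]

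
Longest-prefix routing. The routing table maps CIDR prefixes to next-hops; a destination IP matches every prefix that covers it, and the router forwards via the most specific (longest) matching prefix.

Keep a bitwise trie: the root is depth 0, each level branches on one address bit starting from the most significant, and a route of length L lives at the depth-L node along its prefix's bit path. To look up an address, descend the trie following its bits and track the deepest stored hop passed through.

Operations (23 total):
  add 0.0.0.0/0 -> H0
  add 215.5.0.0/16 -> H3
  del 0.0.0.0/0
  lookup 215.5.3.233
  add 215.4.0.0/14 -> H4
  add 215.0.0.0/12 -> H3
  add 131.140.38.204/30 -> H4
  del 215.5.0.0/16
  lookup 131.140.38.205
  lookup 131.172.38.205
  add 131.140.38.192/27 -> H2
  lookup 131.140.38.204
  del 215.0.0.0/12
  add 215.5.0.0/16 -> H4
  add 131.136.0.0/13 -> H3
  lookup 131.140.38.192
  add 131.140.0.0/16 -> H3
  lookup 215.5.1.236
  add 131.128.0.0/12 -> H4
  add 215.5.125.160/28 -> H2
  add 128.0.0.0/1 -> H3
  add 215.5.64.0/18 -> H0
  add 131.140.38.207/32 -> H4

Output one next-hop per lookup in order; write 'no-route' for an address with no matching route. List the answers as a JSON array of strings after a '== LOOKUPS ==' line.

Process each operation:
  add 0.0.0.0/0 -> H0 at depth 0
  add 215.5.0.0/16 -> H3 at depth 16
  del 0.0.0.0/0 (clear depth 0)
  Q 215.5.3.233: descend 1101011100000101 ; hops seen [H3] ; pick H3
  add 215.4.0.0/14 -> H4 at depth 14
  add 215.0.0.0/12 -> H3 at depth 12
  add 131.140.38.204/30 -> H4 at depth 30
  del 215.5.0.0/16 (clear depth 16)
  Q 131.140.38.205: descend 100000111000110000100110110011 ; hops seen [H4] ; pick H4
  Q 131.172.38.205: descend 1000001110 ; hops seen [∅] ; pick no-route
  add 131.140.38.192/27 -> H2 at depth 27
  Q 131.140.38.204: descend 100000111000110000100110110011 ; hops seen [H2,H4] ; pick H4
  del 215.0.0.0/12 (clear depth 12)
  add 215.5.0.0/16 -> H4 at depth 16
  add 131.136.0.0/13 -> H3 at depth 13
  Q 131.140.38.192: descend 1000001110001100001001101100 ; hops seen [H3,H2] ; pick H2
  add 131.140.0.0/16 -> H3 at depth 16
  Q 215.5.1.236: descend 1101011100000101 ; hops seen [H4,H4] ; pick H4
  add 131.128.0.0/12 -> H4 at depth 12
  add 215.5.125.160/28 -> H2 at depth 28
  add 128.0.0.0/1 -> H3 at depth 1
  add 215.5.64.0/18 -> H0 at depth 18
  add 131.140.38.207/32 -> H4 at depth 32

== LOOKUPS ==
["H3","H4","no-route","H4","H2","H4"]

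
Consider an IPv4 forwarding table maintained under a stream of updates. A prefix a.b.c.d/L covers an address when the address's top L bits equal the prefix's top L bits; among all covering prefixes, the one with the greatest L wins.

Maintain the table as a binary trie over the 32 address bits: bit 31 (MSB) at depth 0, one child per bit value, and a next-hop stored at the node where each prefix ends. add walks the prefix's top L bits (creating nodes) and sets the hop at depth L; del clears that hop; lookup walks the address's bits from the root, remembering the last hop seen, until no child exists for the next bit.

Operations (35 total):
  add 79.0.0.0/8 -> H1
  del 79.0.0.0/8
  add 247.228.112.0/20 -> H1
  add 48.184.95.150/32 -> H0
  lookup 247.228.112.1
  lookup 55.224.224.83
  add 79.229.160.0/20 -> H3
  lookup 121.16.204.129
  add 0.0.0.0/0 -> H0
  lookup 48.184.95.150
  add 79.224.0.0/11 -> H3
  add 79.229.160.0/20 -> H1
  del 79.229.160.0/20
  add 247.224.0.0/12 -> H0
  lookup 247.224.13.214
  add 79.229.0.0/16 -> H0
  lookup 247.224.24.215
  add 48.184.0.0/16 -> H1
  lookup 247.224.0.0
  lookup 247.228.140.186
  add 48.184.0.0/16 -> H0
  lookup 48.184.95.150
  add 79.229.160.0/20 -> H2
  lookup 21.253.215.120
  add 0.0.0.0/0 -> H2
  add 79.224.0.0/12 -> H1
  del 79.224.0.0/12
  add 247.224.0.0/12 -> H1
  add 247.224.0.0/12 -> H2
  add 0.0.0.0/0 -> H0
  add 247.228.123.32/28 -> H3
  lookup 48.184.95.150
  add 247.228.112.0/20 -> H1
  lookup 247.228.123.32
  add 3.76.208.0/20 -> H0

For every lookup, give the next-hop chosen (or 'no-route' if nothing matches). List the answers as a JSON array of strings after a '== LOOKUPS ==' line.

Process each operation:
  add 79.0.0.0/8 -> H1 at depth 8
  - 79.0.0.0/8 clear@8
  add 247.228.112.0/20 -> H1 at depth 20
  add 48.184.95.150/32 -> H0 at depth 32
  Q 247.228.112.1: descend 11110111111001000111 ; hops seen [H1] ; pick H1
  Q 55.224.224.83: descend 00110 ; hops seen [∅] ; pick no-route
  add 79.229.160.0/20 -> H3 at depth 20
  Q 121.16.204.129: descend 01 ; hops seen [∅] ; pick no-route
  add 0.0.0.0/0 -> H0 at depth 0
  Q 48.184.95.150: descend 00110000101110000101111110010110 ; hops seen [H0,H0] ; pick H0
  add 79.224.0.0/11 -> H3 at depth 11
  add 79.229.160.0/20 -> H1 at depth 20
  - 79.229.160.0/20 clear@20
  add 247.224.0.0/12 -> H0 at depth 12
  Q 247.224.13.214: descend 1111011111100 ; hops seen [H0,H0] ; pick H0
  add 79.229.0.0/16 -> H0 at depth 16
  Q 247.224.24.215: descend 1111011111100 ; hops seen [H0,H0] ; pick H0
  add 48.184.0.0/16 -> H1 at depth 16
  Q 247.224.0.0: descend 1111011111100 ; hops seen [H0,H0] ; pick H0
  Q 247.228.140.186: descend 1111011111100100 ; hops seen [H0,H0] ; pick H0
  add 48.184.0.0/16 -> H0 at depth 16
  Q 48.184.95.150: descend 00110000101110000101111110010110 ; hops seen [H0,H0,H0] ; pick H0
  add 79.229.160.0/20 -> H2 at depth 20
  Q 21.253.215.120: descend 00 ; hops seen [H0] ; pick H0
  add 0.0.0.0/0 -> H2 at depth 0
  add 79.224.0.0/12 -> H1 at depth 12
  - 79.224.0.0/12 clear@12
  add 247.224.0.0/12 -> H1 at depth 12
  add 247.224.0.0/12 -> H2 at depth 12
  add 0.0.0.0/0 -> H0 at depth 0
  add 247.228.123.32/28 -> H3 at depth 28
  Q 48.184.95.150: descend 00110000101110000101111110010110 ; hops seen [H0,H0,H0] ; pick H0
  add 247.228.112.0/20 -> H1 at depth 20
  Q 247.228.123.32: descend 1111011111100100011110110010 ; hops seen [H0,H2,H1,H3] ; pick H3
  add 3.76.208.0/20 -> H0 at depth 20

== LOOKUPS ==
["H1","no-route","no-route","H0","H0","H0","H0","H0","H0","H0","H0","H3"]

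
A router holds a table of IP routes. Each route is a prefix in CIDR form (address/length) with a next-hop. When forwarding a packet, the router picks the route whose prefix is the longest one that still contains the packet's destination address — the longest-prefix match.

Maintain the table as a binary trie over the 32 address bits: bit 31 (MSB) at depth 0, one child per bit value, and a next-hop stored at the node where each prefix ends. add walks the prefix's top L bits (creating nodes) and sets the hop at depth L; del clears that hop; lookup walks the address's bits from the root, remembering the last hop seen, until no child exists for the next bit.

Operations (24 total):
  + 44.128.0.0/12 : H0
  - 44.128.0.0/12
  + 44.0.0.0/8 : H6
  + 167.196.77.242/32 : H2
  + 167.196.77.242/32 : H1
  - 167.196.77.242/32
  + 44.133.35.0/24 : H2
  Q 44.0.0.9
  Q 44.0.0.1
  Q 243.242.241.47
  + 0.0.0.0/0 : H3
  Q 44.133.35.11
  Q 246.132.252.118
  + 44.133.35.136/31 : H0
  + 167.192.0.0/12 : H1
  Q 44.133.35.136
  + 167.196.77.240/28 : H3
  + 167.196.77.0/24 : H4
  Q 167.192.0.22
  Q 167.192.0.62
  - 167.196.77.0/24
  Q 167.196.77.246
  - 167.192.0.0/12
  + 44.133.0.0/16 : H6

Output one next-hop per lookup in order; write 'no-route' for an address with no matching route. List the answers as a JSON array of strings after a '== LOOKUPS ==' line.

Process each operation:
  + 44.128.0.0/12 (H0) depth=12
  - 44.128.0.0/12 clear@12
  + 44.0.0.0/8 (H6) depth=8
  + 167.196.77.242/32 (H2) depth=32
  + 167.196.77.242/32 (H1) depth=32
  - 167.196.77.242/32 clear@32
  + 44.133.35.0/24 (H2) depth=24
  lookup 44.0.0.9: bits 00101100 walk d0:-→d1:-→d2:-→d3:-→d4:-→d5:-→d6:-→d7:-→d8:H6 -> H6
  lookup 44.0.0.1: bits 00101100 walk d0:-→d1:-→d2:-→d3:-→d4:-→d5:-→d6:-→d7:-→d8:H6 -> H6
  lookup 243.242.241.47: bits 1 walk d0:-→d1:- -> no-route
  + 0.0.0.0/0 (H3) depth=0
  lookup 44.133.35.11: bits 001011001000010100100011 walk d0:H3→d1:-→d2:-→d3:-→d4:-→d5:-→d6:-→d7:-→d8:H6→d9:-→d10:-→d11:-→d12:-→d13:-→d14:-→d15:-→d16:-→d17:-→d18:-→d19:-→d20:-→d21:-→d22:-→d23:-→d24:H2 -> H2
  lookup 246.132.252.118: bits 1 walk d0:H3→d1:- -> H3
  + 44.133.35.136/31 (H0) depth=31
  + 167.192.0.0/12 (H1) depth=12
  lookup 44.133.35.136: bits 0010110010000101001000111000100 walk d0:H3→d1:-→d2:-→d3:-→d4:-→d5:-→d6:-→d7:-→d8:H6→d9:-→d10:-→d11:-→d12:-→d13:-→d14:-→d15:-→d16:-→d17:-→d18:-→d19:-→d20:-→d21:-→d22:-→d23:-→d24:H2→d25:-→d26:-→d27:-→d28:-→d29:-→d30:-→d31:H0 -> H0
  + 167.196.77.240/28 (H3) depth=28
  + 167.196.77.0/24 (H4) depth=24
  lookup 167.192.0.22: bits 1010011111000 walk d0:H3→d1:-→d2:-→d3:-→d4:-→d5:-→d6:-→d7:-→d8:-→d9:-→d10:-→d11:-→d12:H1→d13:- -> H1
  lookup 167.192.0.62: bits 1010011111000 walk d0:H3→d1:-→d2:-→d3:-→d4:-→d5:-→d6:-→d7:-→d8:-→d9:-→d10:-→d11:-→d12:H1→d13:- -> H1
  - 167.196.77.0/24 clear@24
  lookup 167.196.77.246: bits 10100111110001000100110111110 walk d0:H3→d1:-→d2:-→d3:-→d4:-→d5:-→d6:-→d7:-→d8:-→d9:-→d10:-→d11:-→d12:H1→d13:-→d14:-→d15:-→d16:-→d17:-→d18:-→d19:-→d20:-→d21:-→d22:-→d23:-→d24:-→d25:-→d26:-→d27:-→d28:H3→d29:- -> H3
  - 167.192.0.0/12 clear@12
  + 44.133.0.0/16 (H6) depth=16

== LOOKUPS ==
["H6","H6","no-route","H2","H3","H0","H1","H1","H3"]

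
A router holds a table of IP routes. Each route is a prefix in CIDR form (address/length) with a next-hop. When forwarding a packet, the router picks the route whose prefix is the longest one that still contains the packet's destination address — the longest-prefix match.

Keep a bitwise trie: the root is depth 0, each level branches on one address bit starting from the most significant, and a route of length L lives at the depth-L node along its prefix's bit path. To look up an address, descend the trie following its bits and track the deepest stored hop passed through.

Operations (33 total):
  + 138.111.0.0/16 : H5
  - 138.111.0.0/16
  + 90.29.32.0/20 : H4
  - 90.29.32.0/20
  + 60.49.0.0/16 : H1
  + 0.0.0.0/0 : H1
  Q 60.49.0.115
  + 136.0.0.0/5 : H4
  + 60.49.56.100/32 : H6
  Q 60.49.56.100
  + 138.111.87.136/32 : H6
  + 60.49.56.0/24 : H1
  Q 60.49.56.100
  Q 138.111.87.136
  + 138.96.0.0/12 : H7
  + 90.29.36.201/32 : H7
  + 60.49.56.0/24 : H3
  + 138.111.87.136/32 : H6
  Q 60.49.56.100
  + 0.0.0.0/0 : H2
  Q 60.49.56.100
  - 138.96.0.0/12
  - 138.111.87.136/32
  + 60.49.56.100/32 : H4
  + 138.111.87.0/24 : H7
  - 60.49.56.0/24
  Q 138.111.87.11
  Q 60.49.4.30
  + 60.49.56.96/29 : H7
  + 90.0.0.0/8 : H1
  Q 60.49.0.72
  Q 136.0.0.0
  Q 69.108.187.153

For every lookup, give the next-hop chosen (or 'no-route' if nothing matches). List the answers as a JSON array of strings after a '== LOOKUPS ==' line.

Trace:
  + 138.111.0.0/16 (H5) depth=16
  - 138.111.0.0/16 clear@16
  + 90.29.32.0/20 (H4) depth=20
  - 90.29.32.0/20 clear@20
  + 60.49.0.0/16 (H1) depth=16
  + 0.0.0.0/0 (H1) depth=0
  lookup 60.49.0.115: bits 0011110000110001 walk d0:H1→d1:-→d2:-→d3:-→d4:-→d5:-→d6:-→d7:-→d8:-→d9:-→d10:-→d11:-→d12:-→d13:-→d14:-→d15:-→d16:H1 -> H1
  + 136.0.0.0/5 (H4) depth=5
  + 60.49.56.100/32 (H6) depth=32
  lookup 60.49.56.100: bits 00111100001100010011100001100100 walk d0:H1→d1:-→d2:-→d3:-→d4:-→d5:-→d6:-→d7:-→d8:-→d9:-→d10:-→d11:-→d12:-→d13:-→d14:-→d15:-→d16:H1→d17:-→d18:-→d19:-→d20:-→d21:-→d22:-→d23:-→d24:-→d25:-→d26:-→d27:-→d28:-→d29:-→d30:-→d31:-→d32:H6 -> H6
  + 138.111.87.136/32 (H6) depth=32
  + 60.49.56.0/24 (H1) depth=24
  lookup 60.49.56.100: bits 00111100001100010011100001100100 walk d0:H1→d1:-→d2:-→d3:-→d4:-→d5:-→d6:-→d7:-→d8:-→d9:-→d10:-→d11:-→d12:-→d13:-→d14:-→d15:-→d16:H1→d17:-→d18:-→d19:-→d20:-→d21:-→d22:-→d23:-→d24:H1→d25:-→d26:-→d27:-→d28:-→d29:-→d30:-→d31:-→d32:H6 -> H6
  lookup 138.111.87.136: bits 10001010011011110101011110001000 walk d0:H1→d1:-→d2:-→d3:-→d4:-→d5:H4→d6:-→d7:-→d8:-→d9:-→d10:-→d11:-→d12:-→d13:-→d14:-→d15:-→d16:-→d17:-→d18:-→d19:-→d20:-→d21:-→d22:-→d23:-→d24:-→d25:-→d26:-→d27:-→d28:-→d29:-→d30:-→d31:-→d32:H6 -> H6
  + 138.96.0.0/12 (H7) depth=12
  + 90.29.36.201/32 (H7) depth=32
  + 60.49.56.0/24 (H3) depth=24
  + 138.111.87.136/32 (H6) depth=32
  lookup 60.49.56.100: bits 00111100001100010011100001100100 walk d0:H1→d1:-→d2:-→d3:-→d4:-→d5:-→d6:-→d7:-→d8:-→d9:-→d10:-→d11:-→d12:-→d13:-→d14:-→d15:-→d16:H1→d17:-→d18:-→d19:-→d20:-→d21:-→d22:-→d23:-→d24:H3→d25:-→d26:-→d27:-→d28:-→d29:-→d30:-→d31:-→d32:H6 -> H6
  + 0.0.0.0/0 (H2) depth=0
  lookup 60.49.56.100: bits 00111100001100010011100001100100 walk d0:H2→d1:-→d2:-→d3:-→d4:-→d5:-→d6:-→d7:-→d8:-→d9:-→d10:-→d11:-→d12:-→d13:-→d14:-→d15:-→d16:H1→d17:-→d18:-→d19:-→d20:-→d21:-→d22:-→d23:-→d24:H3→d25:-→d26:-→d27:-→d28:-→d29:-→d30:-→d31:-→d32:H6 -> H6
  - 138.96.0.0/12 clear@12
  - 138.111.87.136/32 clear@32
  + 60.49.56.100/32 (H4) depth=32
  + 138.111.87.0/24 (H7) depth=24
  - 60.49.56.0/24 clear@24
  lookup 138.111.87.11: bits 100010100110111101010111 walk d0:H2→d1:-→d2:-→d3:-→d4:-→d5:H4→d6:-→d7:-→d8:-→d9:-→d10:-→d11:-→d12:-→d13:-→d14:-→d15:-→d16:-→d17:-→d18:-→d19:-→d20:-→d21:-→d22:-→d23:-→d24:H7 -> H7
  lookup 60.49.4.30: bits 001111000011000100 walk d0:H2→d1:-→d2:-→d3:-→d4:-→d5:-→d6:-→d7:-→d8:-→d9:-→d10:-→d11:-→d12:-→d13:-→d14:-→d15:-→d16:H1→d17:-→d18:- -> H1
  + 60.49.56.96/29 (H7) depth=29
  + 90.0.0.0/8 (H1) depth=8
  lookup 60.49.0.72: bits 001111000011000100 walk d0:H2→d1:-→d2:-→d3:-→d4:-→d5:-→d6:-→d7:-→d8:-→d9:-→d10:-→d11:-→d12:-→d13:-→d14:-→d15:-→d16:H1→d17:-→d18:- -> H1
  lookup 136.0.0.0: bits 100010 walk d0:H2→d1:-→d2:-→d3:-→d4:-→d5:H4→d6:- -> H4
  lookup 69.108.187.153: bits 010 walk d0:H2→d1:-→d2:-→d3:- -> H2

== LOOKUPS ==
["H1","H6","H6","H6","H6","H6","H7","H1","H1","H4","H2"]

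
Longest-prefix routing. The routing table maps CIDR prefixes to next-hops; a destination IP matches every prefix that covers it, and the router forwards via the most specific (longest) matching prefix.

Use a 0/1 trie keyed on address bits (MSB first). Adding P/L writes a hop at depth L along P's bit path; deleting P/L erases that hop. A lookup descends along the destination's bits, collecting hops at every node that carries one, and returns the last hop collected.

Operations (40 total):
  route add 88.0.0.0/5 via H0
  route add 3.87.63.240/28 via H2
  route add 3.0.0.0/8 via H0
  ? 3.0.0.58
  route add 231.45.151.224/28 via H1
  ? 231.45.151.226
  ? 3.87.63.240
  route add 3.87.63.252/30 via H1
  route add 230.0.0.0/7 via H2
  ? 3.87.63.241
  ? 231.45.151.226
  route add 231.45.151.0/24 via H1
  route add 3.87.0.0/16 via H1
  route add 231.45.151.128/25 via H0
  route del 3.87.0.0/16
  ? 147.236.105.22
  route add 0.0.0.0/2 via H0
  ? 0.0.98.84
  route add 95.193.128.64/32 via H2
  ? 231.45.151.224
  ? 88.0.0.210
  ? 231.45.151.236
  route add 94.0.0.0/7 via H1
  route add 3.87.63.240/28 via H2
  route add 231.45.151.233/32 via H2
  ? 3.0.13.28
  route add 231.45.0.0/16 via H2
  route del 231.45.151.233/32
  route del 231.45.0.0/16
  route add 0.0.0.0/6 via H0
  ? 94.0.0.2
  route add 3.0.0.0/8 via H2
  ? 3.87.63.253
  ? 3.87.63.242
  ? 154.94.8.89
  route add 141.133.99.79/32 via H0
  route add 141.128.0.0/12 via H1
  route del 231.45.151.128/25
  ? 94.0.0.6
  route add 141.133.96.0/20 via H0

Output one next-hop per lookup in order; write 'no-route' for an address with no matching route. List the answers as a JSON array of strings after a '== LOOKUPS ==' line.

Apply in order:
  + 88.0.0.0/5 (H0) depth=5
  + 3.87.63.240/28 (H2) depth=28
  + 3.0.0.0/8 (H0) depth=8
  Q 3.0.0.58: descend 000000110 ; hops seen [H0] ; pick H0
  + 231.45.151.224/28 (H1) depth=28
  Q 231.45.151.226: descend 1110011100101101100101111110 ; hops seen [H1] ; pick H1
  Q 3.87.63.240: descend 0000001101010111001111111111 ; hops seen [H0,H2] ; pick H2
  + 3.87.63.252/30 (H1) depth=30
  + 230.0.0.0/7 (H2) depth=7
  Q 3.87.63.241: descend 0000001101010111001111111111 ; hops seen [H0,H2] ; pick H2
  Q 231.45.151.226: descend 1110011100101101100101111110 ; hops seen [H2,H1] ; pick H1
  + 231.45.151.0/24 (H1) depth=24
  + 3.87.0.0/16 (H1) depth=16
  + 231.45.151.128/25 (H0) depth=25
  del 3.87.0.0/16 (clear depth 16)
  Q 147.236.105.22: descend 1 ; hops seen [∅] ; pick no-route
  + 0.0.0.0/2 (H0) depth=2
  Q 0.0.98.84: descend 000000 ; hops seen [H0] ; pick H0
  + 95.193.128.64/32 (H2) depth=32
  Q 231.45.151.224: descend 1110011100101101100101111110 ; hops seen [H2,H1,H0,H1] ; pick H1
  Q 88.0.0.210: descend 01011 ; hops seen [H0] ; pick H0
  Q 231.45.151.236: descend 1110011100101101100101111110 ; hops seen [H2,H1,H0,H1] ; pick H1
  + 94.0.0.0/7 (H1) depth=7
  + 3.87.63.240/28 (H2) depth=28
  + 231.45.151.233/32 (H2) depth=32
  Q 3.0.13.28: descend 000000110 ; hops seen [H0,H0] ; pick H0
  + 231.45.0.0/16 (H2) depth=16
  del 231.45.151.233/32 (clear depth 32)
  del 231.45.0.0/16 (clear depth 16)
  + 0.0.0.0/6 (H0) depth=6
  Q 94.0.0.2: descend 0101111 ; hops seen [H0,H1] ; pick H1
  + 3.0.0.0/8 (H2) depth=8
  Q 3.87.63.253: descend 000000110101011100111111111111 ; hops seen [H0,H0,H2,H2,H1] ; pick H1
  Q 3.87.63.242: descend 0000001101010111001111111111 ; hops seen [H0,H0,H2,H2] ; pick H2
  Q 154.94.8.89: descend 1 ; hops seen [∅] ; pick no-route
  + 141.133.99.79/32 (H0) depth=32
  + 141.128.0.0/12 (H1) depth=12
  del 231.45.151.128/25 (clear depth 25)
  Q 94.0.0.6: descend 0101111 ; hops seen [H0,H1] ; pick H1
  + 141.133.96.0/20 (H0) depth=20

== LOOKUPS ==
["H0","H1","H2","H2","H1","no-route","H0","H1","H0","H1","H0","H1","H1","H2","no-route","H1"]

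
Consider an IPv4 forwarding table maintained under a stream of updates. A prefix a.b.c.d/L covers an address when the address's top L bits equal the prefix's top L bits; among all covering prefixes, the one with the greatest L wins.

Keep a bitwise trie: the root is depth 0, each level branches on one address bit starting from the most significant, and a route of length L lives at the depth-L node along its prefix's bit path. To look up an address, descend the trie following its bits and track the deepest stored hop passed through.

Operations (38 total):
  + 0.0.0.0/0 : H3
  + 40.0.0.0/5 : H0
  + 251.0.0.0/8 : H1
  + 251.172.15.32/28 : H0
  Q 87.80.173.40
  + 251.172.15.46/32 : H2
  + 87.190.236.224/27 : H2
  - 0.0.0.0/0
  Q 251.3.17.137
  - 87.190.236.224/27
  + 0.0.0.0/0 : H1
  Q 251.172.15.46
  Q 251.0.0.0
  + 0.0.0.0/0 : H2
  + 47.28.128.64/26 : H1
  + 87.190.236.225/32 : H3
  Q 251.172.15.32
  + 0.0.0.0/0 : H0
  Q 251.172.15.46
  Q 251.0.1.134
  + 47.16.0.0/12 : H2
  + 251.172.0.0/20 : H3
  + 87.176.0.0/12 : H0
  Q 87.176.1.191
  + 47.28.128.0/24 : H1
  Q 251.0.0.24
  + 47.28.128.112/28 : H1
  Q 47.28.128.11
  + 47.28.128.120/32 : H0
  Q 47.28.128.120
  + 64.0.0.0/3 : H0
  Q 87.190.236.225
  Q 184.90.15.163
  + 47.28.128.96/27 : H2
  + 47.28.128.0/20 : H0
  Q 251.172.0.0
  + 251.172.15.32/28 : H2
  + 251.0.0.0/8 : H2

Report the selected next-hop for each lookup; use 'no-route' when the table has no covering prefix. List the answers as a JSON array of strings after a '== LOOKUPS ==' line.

Process each operation:
  add 0.0.0.0/0 -> H3 at depth 0
  add 40.0.0.0/5 -> H0 at depth 5
  add 251.0.0.0/8 -> H1 at depth 8
  add 251.172.15.32/28 -> H0 at depth 28
  ? 87.80.173.40  path d0:H3→d1:-  best=H3
  add 251.172.15.46/32 -> H2 at depth 32
  add 87.190.236.224/27 -> H2 at depth 27
  - 0.0.0.0/0 clear@0
  ? 251.3.17.137  path d0:-→d1:-→d2:-→d3:-→d4:-→d5:-→d6:-→d7:-→d8:H1  best=H1
  - 87.190.236.224/27 clear@27
  add 0.0.0.0/0 -> H1 at depth 0
  ? 251.172.15.46  path d0:H1→d1:-→d2:-→d3:-→d4:-→d5:-→d6:-→d7:-→d8:H1→d9:-→d10:-→d11:-→d12:-→d13:-→d14:-→d15:-→d16:-→d17:-→d18:-→d19:-→d20:-→d21:-→d22:-→d23:-→d24:-→d25:-→d26:-→d27:-→d28:H0→d29:-→d30:-→d31:-→d32:H2  best=H2
  ? 251.0.0.0  path d0:H1→d1:-→d2:-→d3:-→d4:-→d5:-→d6:-→d7:-→d8:H1  best=H1
  add 0.0.0.0/0 -> H2 at depth 0
  add 47.28.128.64/26 -> H1 at depth 26
  add 87.190.236.225/32 -> H3 at depth 32
  ? 251.172.15.32  path d0:H2→d1:-→d2:-→d3:-→d4:-→d5:-→d6:-→d7:-→d8:H1→d9:-→d10:-→d11:-→d12:-→d13:-→d14:-→d15:-→d16:-→d17:-→d18:-→d19:-→d20:-→d21:-→d22:-→d23:-→d24:-→d25:-→d26:-→d27:-→d28:H0  best=H0
  add 0.0.0.0/0 -> H0 at depth 0
  ? 251.172.15.46  path d0:H0→d1:-→d2:-→d3:-→d4:-→d5:-→d6:-→d7:-→d8:H1→d9:-→d10:-→d11:-→d12:-→d13:-→d14:-→d15:-→d16:-→d17:-→d18:-→d19:-→d20:-→d21:-→d22:-→d23:-→d24:-→d25:-→d26:-→d27:-→d28:H0→d29:-→d30:-→d31:-→d32:H2  best=H2
  ? 251.0.1.134  path d0:H0→d1:-→d2:-→d3:-→d4:-→d5:-→d6:-→d7:-→d8:H1  best=H1
  add 47.16.0.0/12 -> H2 at depth 12
  add 251.172.0.0/20 -> H3 at depth 20
  add 87.176.0.0/12 -> H0 at depth 12
  ? 87.176.1.191  path d0:H0→d1:-→d2:-→d3:-→d4:-→d5:-→d6:-→d7:-→d8:-→d9:-→d10:-→d11:-→d12:H0  best=H0
  add 47.28.128.0/24 -> H1 at depth 24
  ? 251.0.0.24  path d0:H0→d1:-→d2:-→d3:-→d4:-→d5:-→d6:-→d7:-→d8:H1  best=H1
  add 47.28.128.112/28 -> H1 at depth 28
  ? 47.28.128.11  path d0:H0→d1:-→d2:-→d3:-→d4:-→d5:H0→d6:-→d7:-→d8:-→d9:-→d10:-→d11:-→d12:H2→d13:-→d14:-→d15:-→d16:-→d17:-→d18:-→d19:-→d20:-→d21:-→d22:-→d23:-→d24:H1→d25:-  best=H1
  add 47.28.128.120/32 -> H0 at depth 32
  ? 47.28.128.120  path d0:H0→d1:-→d2:-→d3:-→d4:-→d5:H0→d6:-→d7:-→d8:-→d9:-→d10:-→d11:-→d12:H2→d13:-→d14:-→d15:-→d16:-→d17:-→d18:-→d19:-→d20:-→d21:-→d22:-→d23:-→d24:H1→d25:-→d26:H1→d27:-→d28:H1→d29:-→d30:-→d31:-→d32:H0  best=H0
  add 64.0.0.0/3 -> H0 at depth 3
  ? 87.190.236.225  path d0:H0→d1:-→d2:-→d3:H0→d4:-→d5:-→d6:-→d7:-→d8:-→d9:-→d10:-→d11:-→d12:H0→d13:-→d14:-→d15:-→d16:-→d17:-→d18:-→d19:-→d20:-→d21:-→d22:-→d23:-→d24:-→d25:-→d26:-→d27:-→d28:-→d29:-→d30:-→d31:-→d32:H3  best=H3
  ? 184.90.15.163  path d0:H0→d1:-  best=H0
  add 47.28.128.96/27 -> H2 at depth 27
  add 47.28.128.0/20 -> H0 at depth 20
  ? 251.172.0.0  path d0:H0→d1:-→d2:-→d3:-→d4:-→d5:-→d6:-→d7:-→d8:H1→d9:-→d10:-→d11:-→d12:-→d13:-→d14:-→d15:-→d16:-→d17:-→d18:-→d19:-→d20:H3  best=H3
  add 251.172.15.32/28 -> H2 at depth 28
  add 251.0.0.0/8 -> H2 at depth 8

== LOOKUPS ==
["H3","H1","H2","H1","H0","H2","H1","H0","H1","H1","H0","H3","H0","H3"]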